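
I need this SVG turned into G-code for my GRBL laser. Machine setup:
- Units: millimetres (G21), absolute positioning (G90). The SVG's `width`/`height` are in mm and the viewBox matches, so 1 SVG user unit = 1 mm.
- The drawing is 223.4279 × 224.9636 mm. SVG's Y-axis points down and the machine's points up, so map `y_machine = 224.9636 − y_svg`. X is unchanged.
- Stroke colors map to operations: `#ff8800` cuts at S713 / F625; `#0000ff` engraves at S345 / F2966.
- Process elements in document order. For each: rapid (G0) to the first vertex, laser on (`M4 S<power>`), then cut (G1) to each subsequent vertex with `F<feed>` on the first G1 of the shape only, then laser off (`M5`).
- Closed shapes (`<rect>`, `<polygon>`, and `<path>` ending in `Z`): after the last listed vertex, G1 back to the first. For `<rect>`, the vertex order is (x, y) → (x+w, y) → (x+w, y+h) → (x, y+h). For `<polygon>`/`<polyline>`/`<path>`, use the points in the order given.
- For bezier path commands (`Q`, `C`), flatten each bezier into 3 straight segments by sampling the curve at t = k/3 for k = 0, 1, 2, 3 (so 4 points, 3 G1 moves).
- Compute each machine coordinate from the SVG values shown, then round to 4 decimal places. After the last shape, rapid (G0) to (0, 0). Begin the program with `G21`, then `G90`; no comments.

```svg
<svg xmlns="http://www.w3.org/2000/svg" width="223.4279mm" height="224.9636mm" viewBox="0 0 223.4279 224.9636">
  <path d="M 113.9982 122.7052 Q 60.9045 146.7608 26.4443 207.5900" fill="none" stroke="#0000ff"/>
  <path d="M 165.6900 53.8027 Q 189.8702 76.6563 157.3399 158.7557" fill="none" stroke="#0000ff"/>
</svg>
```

G21
G90
G0 X113.9982 Y102.2584
M4 S345
G1 X80.6728 Y82.1354 F2966
G1 X51.4882 Y53.8404
G1 X26.4443 Y17.3736
M5
G0 X165.6900 Y171.1609
M4 S345
G1 X175.5090 Y149.3423 F2966
G1 X172.7256 Y114.3580
G1 X157.3399 Y66.2079
M5
G0 X0.0000 Y0.0000

Since the viewBox matches the mm dimensions, user units are millimetres directly. The only transform is the Y-flip y_m = 224.9636 − y_svg.

Shape 1 is a quadratic bezier drawn with `<path>`. Its stroke #0000ff means engrave at S345, F2966. After flipping Y the toolpath is (113.9982,102.2584) → (80.6728,82.1354) → (51.4882,53.8404) → (26.4443,17.3736).

Shape 2 is a quadratic bezier drawn with `<path>`. Its stroke #0000ff means engrave at S345, F2966. After flipping Y the toolpath is (165.6900,171.1609) → (175.5090,149.3423) → (172.7256,114.3580) → (157.3399,66.2079).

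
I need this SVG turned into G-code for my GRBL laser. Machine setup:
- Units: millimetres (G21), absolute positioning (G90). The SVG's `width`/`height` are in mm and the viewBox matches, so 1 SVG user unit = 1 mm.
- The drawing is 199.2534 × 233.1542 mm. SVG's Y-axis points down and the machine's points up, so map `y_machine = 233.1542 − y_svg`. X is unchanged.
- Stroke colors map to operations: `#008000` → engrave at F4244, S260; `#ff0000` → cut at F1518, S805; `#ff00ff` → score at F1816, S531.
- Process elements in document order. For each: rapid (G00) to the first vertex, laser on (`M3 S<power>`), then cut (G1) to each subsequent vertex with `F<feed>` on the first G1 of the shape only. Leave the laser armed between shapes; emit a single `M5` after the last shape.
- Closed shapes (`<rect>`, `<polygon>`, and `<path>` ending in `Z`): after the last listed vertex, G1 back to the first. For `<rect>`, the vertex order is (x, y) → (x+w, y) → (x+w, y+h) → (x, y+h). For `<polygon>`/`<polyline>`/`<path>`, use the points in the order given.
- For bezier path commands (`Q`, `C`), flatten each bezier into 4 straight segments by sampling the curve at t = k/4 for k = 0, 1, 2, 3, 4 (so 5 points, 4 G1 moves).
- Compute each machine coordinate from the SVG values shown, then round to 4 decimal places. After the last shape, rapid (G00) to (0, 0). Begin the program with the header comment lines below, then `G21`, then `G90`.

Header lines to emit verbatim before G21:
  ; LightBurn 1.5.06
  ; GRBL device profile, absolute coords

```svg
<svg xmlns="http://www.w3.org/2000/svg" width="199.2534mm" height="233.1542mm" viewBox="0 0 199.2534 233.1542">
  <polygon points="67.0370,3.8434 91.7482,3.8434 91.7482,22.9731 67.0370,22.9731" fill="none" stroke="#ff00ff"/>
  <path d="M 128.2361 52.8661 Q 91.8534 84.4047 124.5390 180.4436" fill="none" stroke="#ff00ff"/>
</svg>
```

Since the viewBox matches the mm dimensions, user units are millimetres directly. The only transform is the Y-flip y_m = 233.1542 − y_svg.

Shape 1 is a rectangle drawn with `<polygon>`. Its stroke #ff00ff means score at S531, F1816. After flipping Y the toolpath is (67.0370,229.3108) → (91.7482,229.3108) → (91.7482,210.1811) → (67.0370,210.1811) → (67.0370,229.3108), returning to the start.

Shape 2 is a quadratic bezier drawn with `<path>`. Its stroke #ff00ff means score at S531, F1816. After flipping Y the toolpath is (128.2361,180.2881) → (114.3615,160.4875) → (109.1205,132.6244) → (112.5130,96.6988) → (124.5390,52.7106).

; LightBurn 1.5.06
; GRBL device profile, absolute coords
G21
G90
G00 X67.0370 Y229.3108
M3 S531
G1 X91.7482 Y229.3108 F1816
G1 X91.7482 Y210.1811
G1 X67.0370 Y210.1811
G1 X67.0370 Y229.3108
G00 X128.2361 Y180.2881
M3 S531
G1 X114.3615 Y160.4875 F1816
G1 X109.1205 Y132.6244
G1 X112.5130 Y96.6988
G1 X124.5390 Y52.7106
M5
G00 X0.0000 Y0.0000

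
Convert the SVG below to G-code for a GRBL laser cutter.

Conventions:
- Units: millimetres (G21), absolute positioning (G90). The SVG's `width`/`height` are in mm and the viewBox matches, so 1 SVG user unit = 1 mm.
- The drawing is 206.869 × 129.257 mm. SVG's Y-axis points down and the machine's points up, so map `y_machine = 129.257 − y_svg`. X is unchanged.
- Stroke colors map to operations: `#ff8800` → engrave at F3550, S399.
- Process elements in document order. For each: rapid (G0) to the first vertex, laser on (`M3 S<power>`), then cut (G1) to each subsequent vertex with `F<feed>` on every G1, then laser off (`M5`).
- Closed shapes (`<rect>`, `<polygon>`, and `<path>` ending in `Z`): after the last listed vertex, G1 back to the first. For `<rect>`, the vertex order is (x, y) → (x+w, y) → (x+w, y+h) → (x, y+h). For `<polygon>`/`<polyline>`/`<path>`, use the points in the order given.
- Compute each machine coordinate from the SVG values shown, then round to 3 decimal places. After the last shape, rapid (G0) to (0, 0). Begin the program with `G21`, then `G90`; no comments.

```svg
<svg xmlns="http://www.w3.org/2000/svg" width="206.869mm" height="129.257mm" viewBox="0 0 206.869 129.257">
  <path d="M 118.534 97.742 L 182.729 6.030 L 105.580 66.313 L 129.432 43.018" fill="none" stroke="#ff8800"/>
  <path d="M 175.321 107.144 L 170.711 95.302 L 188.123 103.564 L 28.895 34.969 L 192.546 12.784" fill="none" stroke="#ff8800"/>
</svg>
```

Since the viewBox matches the mm dimensions, user units are millimetres directly. The only transform is the Y-flip y_m = 129.257 − y_svg.

Shape 1 is a open polyline drawn with `<path>`. Its stroke #ff8800 means engrave at S399, F3550. After flipping Y the toolpath is (118.534,31.515) → (182.729,123.227) → (105.580,62.944) → (129.432,86.239).

Shape 2 is a open polyline drawn with `<path>`. Its stroke #ff8800 means engrave at S399, F3550. After flipping Y the toolpath is (175.321,22.113) → (170.711,33.955) → (188.123,25.693) → (28.895,94.288) → (192.546,116.473).

G21
G90
G0 X118.534 Y31.515
M3 S399
G1 X182.729 Y123.227 F3550
G1 X105.580 Y62.944 F3550
G1 X129.432 Y86.239 F3550
M5
G0 X175.321 Y22.113
M3 S399
G1 X170.711 Y33.955 F3550
G1 X188.123 Y25.693 F3550
G1 X28.895 Y94.288 F3550
G1 X192.546 Y116.473 F3550
M5
G0 X0.000 Y0.000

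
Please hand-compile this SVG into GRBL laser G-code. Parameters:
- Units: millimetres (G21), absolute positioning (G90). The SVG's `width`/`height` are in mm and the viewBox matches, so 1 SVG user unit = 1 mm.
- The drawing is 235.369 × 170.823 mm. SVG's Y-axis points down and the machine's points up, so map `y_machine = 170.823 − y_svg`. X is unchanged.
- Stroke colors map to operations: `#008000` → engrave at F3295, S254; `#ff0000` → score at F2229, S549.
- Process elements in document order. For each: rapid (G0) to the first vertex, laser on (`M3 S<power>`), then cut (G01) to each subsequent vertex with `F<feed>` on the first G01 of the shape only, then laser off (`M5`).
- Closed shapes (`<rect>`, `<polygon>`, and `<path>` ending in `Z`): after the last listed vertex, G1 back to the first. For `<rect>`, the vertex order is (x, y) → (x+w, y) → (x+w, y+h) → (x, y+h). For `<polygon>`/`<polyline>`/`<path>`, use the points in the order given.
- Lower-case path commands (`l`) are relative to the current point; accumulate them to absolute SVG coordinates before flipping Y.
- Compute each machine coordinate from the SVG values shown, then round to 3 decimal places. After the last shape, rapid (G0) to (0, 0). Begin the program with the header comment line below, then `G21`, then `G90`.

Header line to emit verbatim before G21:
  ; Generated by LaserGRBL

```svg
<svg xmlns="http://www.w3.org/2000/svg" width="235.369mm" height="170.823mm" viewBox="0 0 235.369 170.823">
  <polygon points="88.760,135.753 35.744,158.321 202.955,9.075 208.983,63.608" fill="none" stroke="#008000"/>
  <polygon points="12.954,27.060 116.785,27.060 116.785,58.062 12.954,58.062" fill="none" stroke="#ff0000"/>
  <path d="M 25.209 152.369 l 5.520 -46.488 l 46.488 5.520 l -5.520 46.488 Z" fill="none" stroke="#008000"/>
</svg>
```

1 u = 1 mm; y_m = 170.823 − y.

[1] `<polygon>` closed polygon, #008000→engrave S254 F3295: (88.760,35.070) → (35.744,12.502) → (202.955,161.748) → (208.983,107.215) → (88.760,35.070) (closed)

[2] `<polygon>` rectangle, #ff0000→score S549 F2229: (12.954,143.763) → (116.785,143.763) → (116.785,112.761) → (12.954,112.761) → (12.954,143.763) (closed)

[3] `<path>` regular polygon, #008000→engrave S254 F3295: (25.209,18.454) → (30.729,64.942) → (77.217,59.422) → (71.697,12.934) → (25.209,18.454) (closed)

; Generated by LaserGRBL
G21
G90
G0 X88.760 Y35.070
M3 S254
G01 X35.744 Y12.502 F3295
G01 X202.955 Y161.748
G01 X208.983 Y107.215
G01 X88.760 Y35.070
M5
G0 X12.954 Y143.763
M3 S549
G01 X116.785 Y143.763 F2229
G01 X116.785 Y112.761
G01 X12.954 Y112.761
G01 X12.954 Y143.763
M5
G0 X25.209 Y18.454
M3 S254
G01 X30.729 Y64.942 F3295
G01 X77.217 Y59.422
G01 X71.697 Y12.934
G01 X25.209 Y18.454
M5
G0 X0.000 Y0.000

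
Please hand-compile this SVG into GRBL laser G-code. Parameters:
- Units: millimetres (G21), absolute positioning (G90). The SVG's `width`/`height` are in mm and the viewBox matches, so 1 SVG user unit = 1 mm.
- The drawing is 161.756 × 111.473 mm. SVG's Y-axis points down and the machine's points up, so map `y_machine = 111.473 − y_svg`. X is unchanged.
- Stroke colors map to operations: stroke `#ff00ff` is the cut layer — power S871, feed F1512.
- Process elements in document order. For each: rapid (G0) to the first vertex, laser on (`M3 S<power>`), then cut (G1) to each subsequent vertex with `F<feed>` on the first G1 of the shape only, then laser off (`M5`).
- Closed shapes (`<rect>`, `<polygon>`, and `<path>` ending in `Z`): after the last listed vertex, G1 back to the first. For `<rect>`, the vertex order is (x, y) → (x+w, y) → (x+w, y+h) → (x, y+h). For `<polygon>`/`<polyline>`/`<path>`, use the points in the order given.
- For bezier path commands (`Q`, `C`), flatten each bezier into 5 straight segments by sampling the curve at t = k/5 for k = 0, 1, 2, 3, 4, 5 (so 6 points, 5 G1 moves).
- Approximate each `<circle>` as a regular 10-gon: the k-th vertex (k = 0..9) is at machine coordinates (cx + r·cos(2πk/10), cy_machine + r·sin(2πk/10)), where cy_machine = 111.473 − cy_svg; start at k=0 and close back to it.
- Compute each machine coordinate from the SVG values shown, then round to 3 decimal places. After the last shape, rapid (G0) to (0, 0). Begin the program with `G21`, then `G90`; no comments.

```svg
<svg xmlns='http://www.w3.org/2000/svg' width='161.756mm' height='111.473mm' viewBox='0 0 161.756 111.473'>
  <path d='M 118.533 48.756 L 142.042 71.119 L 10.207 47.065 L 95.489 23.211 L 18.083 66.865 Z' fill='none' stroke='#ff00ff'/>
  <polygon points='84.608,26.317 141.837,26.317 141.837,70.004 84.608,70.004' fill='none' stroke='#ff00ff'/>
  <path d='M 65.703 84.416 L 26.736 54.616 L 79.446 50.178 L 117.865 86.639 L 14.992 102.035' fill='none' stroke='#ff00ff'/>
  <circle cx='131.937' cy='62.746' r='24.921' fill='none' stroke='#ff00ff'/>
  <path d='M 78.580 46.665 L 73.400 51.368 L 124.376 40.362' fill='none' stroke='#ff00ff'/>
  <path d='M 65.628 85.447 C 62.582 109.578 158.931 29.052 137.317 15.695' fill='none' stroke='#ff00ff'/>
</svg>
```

Since the viewBox matches the mm dimensions, user units are millimetres directly. The only transform is the Y-flip y_m = 111.473 − y_svg.

Shape 1 is a closed polygon drawn with `<path>`. Its stroke #ff00ff means cut at S871, F1512. After flipping Y the toolpath is (118.533,62.717) → (142.042,40.354) → (10.207,64.408) → (95.489,88.262) → (18.083,44.608) → (118.533,62.717), returning to the start.

Shape 2 is a rectangle drawn with `<polygon>`. Its stroke #ff00ff means cut at S871, F1512. After flipping Y the toolpath is (84.608,85.156) → (141.837,85.156) → (141.837,41.469) → (84.608,41.469) → (84.608,85.156), returning to the start.

Shape 3 is a open polyline drawn with `<path>`. Its stroke #ff00ff means cut at S871, F1512. After flipping Y the toolpath is (65.703,27.057) → (26.736,56.857) → (79.446,61.295) → (117.865,24.834) → (14.992,9.438).

Shape 4 is a circle drawn with `<circle>`. Its stroke #ff00ff means cut at S871, F1512. After flipping Y the toolpath is (156.858,48.727) → (152.099,63.375) → (139.638,72.428) → (124.236,72.428) → (111.775,63.375) → (107.016,48.727) → (111.775,34.079) → (124.236,25.026) → (139.638,25.026) → (152.099,34.079) → (156.858,48.727), returning to the start.

Shape 5 is a open polyline drawn with `<path>`. Its stroke #ff00ff means cut at S871, F1512. After flipping Y the toolpath is (78.580,64.808) → (73.400,60.105) → (124.376,71.111).

Shape 6 is a cubic bezier drawn with `<path>`. Its stroke #ff00ff means cut at S871, F1512. After flipping Y the toolpath is (65.628,26.026) → (73.989,22.732) → (95.771,36.307) → (120.542,58.505) → (137.869,81.078) → (137.317,95.778).

G21
G90
G0 X118.533 Y62.717
M3 S871
G1 X142.042 Y40.354 F1512
G1 X10.207 Y64.408
G1 X95.489 Y88.262
G1 X18.083 Y44.608
G1 X118.533 Y62.717
M5
G0 X84.608 Y85.156
M3 S871
G1 X141.837 Y85.156 F1512
G1 X141.837 Y41.469
G1 X84.608 Y41.469
G1 X84.608 Y85.156
M5
G0 X65.703 Y27.057
M3 S871
G1 X26.736 Y56.857 F1512
G1 X79.446 Y61.295
G1 X117.865 Y24.834
G1 X14.992 Y9.438
M5
G0 X156.858 Y48.727
M3 S871
G1 X152.099 Y63.375 F1512
G1 X139.638 Y72.428
G1 X124.236 Y72.428
G1 X111.775 Y63.375
G1 X107.016 Y48.727
G1 X111.775 Y34.079
G1 X124.236 Y25.026
G1 X139.638 Y25.026
G1 X152.099 Y34.079
G1 X156.858 Y48.727
M5
G0 X78.580 Y64.808
M3 S871
G1 X73.400 Y60.105 F1512
G1 X124.376 Y71.111
M5
G0 X65.628 Y26.026
M3 S871
G1 X73.989 Y22.732 F1512
G1 X95.771 Y36.307
G1 X120.542 Y58.505
G1 X137.869 Y81.078
G1 X137.317 Y95.778
M5
G0 X0.000 Y0.000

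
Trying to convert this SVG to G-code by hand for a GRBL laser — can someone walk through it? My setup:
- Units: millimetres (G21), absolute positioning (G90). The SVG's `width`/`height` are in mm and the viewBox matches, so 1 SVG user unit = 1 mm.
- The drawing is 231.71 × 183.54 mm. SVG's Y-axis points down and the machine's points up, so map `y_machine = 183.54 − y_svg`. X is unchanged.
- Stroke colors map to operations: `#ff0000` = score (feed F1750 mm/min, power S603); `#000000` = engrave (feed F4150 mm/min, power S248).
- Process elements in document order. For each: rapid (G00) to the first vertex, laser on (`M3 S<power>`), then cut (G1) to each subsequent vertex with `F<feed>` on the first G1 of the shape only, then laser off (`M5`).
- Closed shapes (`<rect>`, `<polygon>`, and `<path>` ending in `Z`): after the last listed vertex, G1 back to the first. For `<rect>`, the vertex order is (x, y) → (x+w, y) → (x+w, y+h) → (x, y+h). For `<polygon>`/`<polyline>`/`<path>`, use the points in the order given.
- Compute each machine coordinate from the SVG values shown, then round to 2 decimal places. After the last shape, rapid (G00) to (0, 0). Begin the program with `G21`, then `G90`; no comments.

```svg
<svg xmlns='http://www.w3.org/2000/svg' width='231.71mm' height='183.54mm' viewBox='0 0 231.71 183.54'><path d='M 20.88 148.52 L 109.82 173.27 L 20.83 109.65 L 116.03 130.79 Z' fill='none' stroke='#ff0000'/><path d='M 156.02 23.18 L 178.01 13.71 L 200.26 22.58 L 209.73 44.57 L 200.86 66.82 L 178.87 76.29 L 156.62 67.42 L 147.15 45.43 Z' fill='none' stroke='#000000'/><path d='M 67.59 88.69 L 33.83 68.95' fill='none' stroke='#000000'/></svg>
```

G21
G90
G00 X20.88 Y35.02
M3 S603
G1 X109.82 Y10.27 F1750
G1 X20.83 Y73.89
G1 X116.03 Y52.75
G1 X20.88 Y35.02
M5
G00 X156.02 Y160.36
M3 S248
G1 X178.01 Y169.83 F4150
G1 X200.26 Y160.96
G1 X209.73 Y138.97
G1 X200.86 Y116.72
G1 X178.87 Y107.25
G1 X156.62 Y116.12
G1 X147.15 Y138.11
G1 X156.02 Y160.36
M5
G00 X67.59 Y94.85
M3 S248
G1 X33.83 Y114.59 F4150
M5
G00 X0.00 Y0.00

viewBox `0 0 231.71 183.54` with mm width/height → 1 unit = 1 mm. Flip: y_m = 183.54 − y_svg.

**Shape 1** — `<path>` closed polygon, stroke `#ff0000` → score (S603, F1750). Machine vertices: (20.88,35.02) → (109.82,10.27) → (20.83,73.89) → (116.03,52.75) → (20.88,35.02). Closed: final G1 returns to the first vertex.

**Shape 2** — `<path>` regular polygon, stroke `#000000` → engrave (S248, F4150). Machine vertices: (156.02,160.36) → (178.01,169.83) → (200.26,160.96) → (209.73,138.97) → (200.86,116.72) → (178.87,107.25) → (156.62,116.12) → (147.15,138.11) → (156.02,160.36). Closed: final G1 returns to the first vertex.

**Shape 3** — `<path>` line segment, stroke `#000000` → engrave (S248, F4150). Machine vertices: (67.59,94.85) → (33.83,114.59). Open path.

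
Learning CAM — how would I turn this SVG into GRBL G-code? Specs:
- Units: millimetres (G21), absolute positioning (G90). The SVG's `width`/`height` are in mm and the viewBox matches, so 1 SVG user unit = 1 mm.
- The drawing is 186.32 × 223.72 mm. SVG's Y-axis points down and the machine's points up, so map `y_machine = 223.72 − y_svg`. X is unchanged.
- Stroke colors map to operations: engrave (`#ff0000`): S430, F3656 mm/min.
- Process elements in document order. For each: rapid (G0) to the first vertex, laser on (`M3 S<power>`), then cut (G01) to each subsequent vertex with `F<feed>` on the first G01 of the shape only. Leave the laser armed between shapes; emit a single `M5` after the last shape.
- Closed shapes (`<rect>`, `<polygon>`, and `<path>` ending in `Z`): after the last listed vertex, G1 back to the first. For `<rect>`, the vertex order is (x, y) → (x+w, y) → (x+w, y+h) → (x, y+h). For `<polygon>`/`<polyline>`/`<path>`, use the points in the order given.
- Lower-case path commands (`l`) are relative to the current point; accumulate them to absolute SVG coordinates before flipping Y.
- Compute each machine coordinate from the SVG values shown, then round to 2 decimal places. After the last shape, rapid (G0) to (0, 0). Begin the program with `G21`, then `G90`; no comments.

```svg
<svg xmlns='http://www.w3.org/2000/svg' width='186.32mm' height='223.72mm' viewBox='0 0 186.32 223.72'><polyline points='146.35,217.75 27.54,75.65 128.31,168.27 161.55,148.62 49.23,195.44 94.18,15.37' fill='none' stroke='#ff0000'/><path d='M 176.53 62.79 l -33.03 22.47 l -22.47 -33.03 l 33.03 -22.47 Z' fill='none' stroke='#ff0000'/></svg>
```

G21
G90
G0 X146.35 Y5.97
M3 S430
G01 X27.54 Y148.07 F3656
G01 X128.31 Y55.45
G01 X161.55 Y75.10
G01 X49.23 Y28.28
G01 X94.18 Y208.35
G0 X176.53 Y160.93
M3 S430
G01 X143.50 Y138.46 F3656
G01 X121.03 Y171.49
G01 X154.06 Y193.96
G01 X176.53 Y160.93
M5
G0 X0.00 Y0.00

1 u = 1 mm; y_m = 223.72 − y.

[1] `<polyline>` open polyline, #ff0000→engrave S430 F3656: (146.35,5.97) → (27.54,148.07) → (128.31,55.45) → (161.55,75.10) → (49.23,28.28) → (94.18,208.35)

[2] `<path>` regular polygon, #ff0000→engrave S430 F3656: (176.53,160.93) → (143.50,138.46) → (121.03,171.49) → (154.06,193.96) → (176.53,160.93) (closed)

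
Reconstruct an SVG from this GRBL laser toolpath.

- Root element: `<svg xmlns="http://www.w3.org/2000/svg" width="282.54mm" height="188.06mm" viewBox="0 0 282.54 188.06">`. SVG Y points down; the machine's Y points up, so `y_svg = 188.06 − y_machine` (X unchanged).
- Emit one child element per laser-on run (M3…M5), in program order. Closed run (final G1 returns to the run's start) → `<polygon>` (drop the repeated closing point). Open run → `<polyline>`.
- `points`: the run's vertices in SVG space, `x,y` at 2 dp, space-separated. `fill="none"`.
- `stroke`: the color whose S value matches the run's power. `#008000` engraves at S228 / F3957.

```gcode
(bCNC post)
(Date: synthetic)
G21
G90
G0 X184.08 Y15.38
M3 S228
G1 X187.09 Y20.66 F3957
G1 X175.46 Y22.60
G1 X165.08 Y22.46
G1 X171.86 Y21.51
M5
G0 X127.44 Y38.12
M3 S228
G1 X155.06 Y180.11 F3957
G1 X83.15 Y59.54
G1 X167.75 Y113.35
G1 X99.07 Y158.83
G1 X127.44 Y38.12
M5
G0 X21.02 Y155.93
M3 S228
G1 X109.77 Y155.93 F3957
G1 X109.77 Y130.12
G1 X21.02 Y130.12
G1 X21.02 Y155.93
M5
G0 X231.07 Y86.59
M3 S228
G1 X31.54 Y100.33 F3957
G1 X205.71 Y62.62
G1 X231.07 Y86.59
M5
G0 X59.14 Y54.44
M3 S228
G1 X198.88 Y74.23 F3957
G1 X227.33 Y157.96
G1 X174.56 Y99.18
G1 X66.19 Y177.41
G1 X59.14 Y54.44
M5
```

<svg xmlns="http://www.w3.org/2000/svg" width="282.54mm" height="188.06mm" viewBox="0 0 282.54 188.06">
  <polyline points="184.08,172.68 187.09,167.40 175.46,165.46 165.08,165.60 171.86,166.55" fill="none" stroke="#008000"/>
  <polygon points="127.44,149.94 155.06,7.95 83.15,128.52 167.75,74.71 99.07,29.23" fill="none" stroke="#008000"/>
  <polygon points="21.02,32.13 109.77,32.13 109.77,57.94 21.02,57.94" fill="none" stroke="#008000"/>
  <polygon points="231.07,101.47 31.54,87.73 205.71,125.44" fill="none" stroke="#008000"/>
  <polygon points="59.14,133.62 198.88,113.83 227.33,30.10 174.56,88.88 66.19,10.65" fill="none" stroke="#008000"/>
</svg>

Each laser-on run becomes one SVG element. Flip Y back into SVG space with y_svg = 188.06 − y_machine. Every run uses S228, so all elements get stroke `#008000` (engrave).

Run 1: The run is open, so emit a `<polyline>` with points (Y-flipped): 184.08,172.68 187.09,167.40 175.46,165.46 165.08,165.60 171.86,166.55.

Run 2: The run returns to its start, so emit a `<polygon>` with points (Y-flipped): 127.44,149.94 155.06,7.95 83.15,128.52 167.75,74.71 99.07,29.23.

Run 3: The run returns to its start, so emit a `<polygon>` with points (Y-flipped): 21.02,32.13 109.77,32.13 109.77,57.94 21.02,57.94.

Run 4: The run returns to its start, so emit a `<polygon>` with points (Y-flipped): 231.07,101.47 31.54,87.73 205.71,125.44.

Run 5: The run returns to its start, so emit a `<polygon>` with points (Y-flipped): 59.14,133.62 198.88,113.83 227.33,30.10 174.56,88.88 66.19,10.65.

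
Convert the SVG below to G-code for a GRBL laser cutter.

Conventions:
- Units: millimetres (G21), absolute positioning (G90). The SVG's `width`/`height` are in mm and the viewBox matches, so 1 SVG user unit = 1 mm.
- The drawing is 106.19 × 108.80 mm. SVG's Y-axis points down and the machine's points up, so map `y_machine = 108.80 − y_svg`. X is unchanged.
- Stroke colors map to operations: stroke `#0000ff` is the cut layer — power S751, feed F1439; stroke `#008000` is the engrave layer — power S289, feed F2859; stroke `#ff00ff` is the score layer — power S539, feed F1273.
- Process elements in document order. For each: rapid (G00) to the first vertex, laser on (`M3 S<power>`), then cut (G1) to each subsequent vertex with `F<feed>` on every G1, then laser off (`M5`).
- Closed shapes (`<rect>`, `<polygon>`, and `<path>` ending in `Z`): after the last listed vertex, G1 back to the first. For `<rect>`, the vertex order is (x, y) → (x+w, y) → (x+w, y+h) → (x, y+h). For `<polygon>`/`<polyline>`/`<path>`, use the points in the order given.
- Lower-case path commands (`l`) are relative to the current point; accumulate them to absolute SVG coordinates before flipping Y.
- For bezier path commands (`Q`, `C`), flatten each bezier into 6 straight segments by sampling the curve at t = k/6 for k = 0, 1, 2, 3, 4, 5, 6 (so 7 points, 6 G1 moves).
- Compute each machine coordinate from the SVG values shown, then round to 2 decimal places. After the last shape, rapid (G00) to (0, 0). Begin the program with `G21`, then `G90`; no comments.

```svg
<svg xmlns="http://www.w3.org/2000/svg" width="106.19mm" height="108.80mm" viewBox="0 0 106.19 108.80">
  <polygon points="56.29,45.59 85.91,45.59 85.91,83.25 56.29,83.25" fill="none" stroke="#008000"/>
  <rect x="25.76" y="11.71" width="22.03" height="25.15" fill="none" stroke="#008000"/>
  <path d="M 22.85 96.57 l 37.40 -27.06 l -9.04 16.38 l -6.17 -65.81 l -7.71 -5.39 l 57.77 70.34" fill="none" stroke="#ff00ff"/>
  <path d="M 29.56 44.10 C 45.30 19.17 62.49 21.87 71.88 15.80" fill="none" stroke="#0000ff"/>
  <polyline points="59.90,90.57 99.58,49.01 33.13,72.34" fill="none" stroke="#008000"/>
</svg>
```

Since the viewBox matches the mm dimensions, user units are millimetres directly. The only transform is the Y-flip y_m = 108.80 − y_svg.

Shape 1 is a rectangle drawn with `<polygon>`. Its stroke #008000 means engrave at S289, F2859. After flipping Y the toolpath is (56.29,63.21) → (85.91,63.21) → (85.91,25.55) → (56.29,25.55) → (56.29,63.21), returning to the start.

Shape 2 is a rectangle drawn with `<rect>`. Its stroke #008000 means engrave at S289, F2859. After flipping Y the toolpath is (25.76,97.09) → (47.79,97.09) → (47.79,71.94) → (25.76,71.94) → (25.76,97.09), returning to the start.

Shape 3 is a open polyline drawn with `<path>`. Its stroke #ff00ff means score at S539, F1273. After flipping Y the toolpath is (22.85,12.23) → (60.25,39.29) → (51.21,22.91) → (45.04,88.72) → (37.33,94.11) → (95.10,23.77).

Shape 4 is a cubic bezier drawn with `<path>`. Its stroke #0000ff means cut at S751, F1439. After flipping Y the toolpath is (29.56,64.70) → (37.51,75.03) → (45.44,81.77) → (53.10,85.92) → (60.23,88.51) → (66.58,90.53) → (71.88,93.00).

Shape 5 is a open polyline drawn with `<polyline>`. Its stroke #008000 means engrave at S289, F2859. After flipping Y the toolpath is (59.90,18.23) → (99.58,59.79) → (33.13,36.46).

G21
G90
G00 X56.29 Y63.21
M3 S289
G1 X85.91 Y63.21 F2859
G1 X85.91 Y25.55 F2859
G1 X56.29 Y25.55 F2859
G1 X56.29 Y63.21 F2859
M5
G00 X25.76 Y97.09
M3 S289
G1 X47.79 Y97.09 F2859
G1 X47.79 Y71.94 F2859
G1 X25.76 Y71.94 F2859
G1 X25.76 Y97.09 F2859
M5
G00 X22.85 Y12.23
M3 S539
G1 X60.25 Y39.29 F1273
G1 X51.21 Y22.91 F1273
G1 X45.04 Y88.72 F1273
G1 X37.33 Y94.11 F1273
G1 X95.10 Y23.77 F1273
M5
G00 X29.56 Y64.70
M3 S751
G1 X37.51 Y75.03 F1439
G1 X45.44 Y81.77 F1439
G1 X53.10 Y85.92 F1439
G1 X60.23 Y88.51 F1439
G1 X66.58 Y90.53 F1439
G1 X71.88 Y93.00 F1439
M5
G00 X59.90 Y18.23
M3 S289
G1 X99.58 Y59.79 F2859
G1 X33.13 Y36.46 F2859
M5
G00 X0.00 Y0.00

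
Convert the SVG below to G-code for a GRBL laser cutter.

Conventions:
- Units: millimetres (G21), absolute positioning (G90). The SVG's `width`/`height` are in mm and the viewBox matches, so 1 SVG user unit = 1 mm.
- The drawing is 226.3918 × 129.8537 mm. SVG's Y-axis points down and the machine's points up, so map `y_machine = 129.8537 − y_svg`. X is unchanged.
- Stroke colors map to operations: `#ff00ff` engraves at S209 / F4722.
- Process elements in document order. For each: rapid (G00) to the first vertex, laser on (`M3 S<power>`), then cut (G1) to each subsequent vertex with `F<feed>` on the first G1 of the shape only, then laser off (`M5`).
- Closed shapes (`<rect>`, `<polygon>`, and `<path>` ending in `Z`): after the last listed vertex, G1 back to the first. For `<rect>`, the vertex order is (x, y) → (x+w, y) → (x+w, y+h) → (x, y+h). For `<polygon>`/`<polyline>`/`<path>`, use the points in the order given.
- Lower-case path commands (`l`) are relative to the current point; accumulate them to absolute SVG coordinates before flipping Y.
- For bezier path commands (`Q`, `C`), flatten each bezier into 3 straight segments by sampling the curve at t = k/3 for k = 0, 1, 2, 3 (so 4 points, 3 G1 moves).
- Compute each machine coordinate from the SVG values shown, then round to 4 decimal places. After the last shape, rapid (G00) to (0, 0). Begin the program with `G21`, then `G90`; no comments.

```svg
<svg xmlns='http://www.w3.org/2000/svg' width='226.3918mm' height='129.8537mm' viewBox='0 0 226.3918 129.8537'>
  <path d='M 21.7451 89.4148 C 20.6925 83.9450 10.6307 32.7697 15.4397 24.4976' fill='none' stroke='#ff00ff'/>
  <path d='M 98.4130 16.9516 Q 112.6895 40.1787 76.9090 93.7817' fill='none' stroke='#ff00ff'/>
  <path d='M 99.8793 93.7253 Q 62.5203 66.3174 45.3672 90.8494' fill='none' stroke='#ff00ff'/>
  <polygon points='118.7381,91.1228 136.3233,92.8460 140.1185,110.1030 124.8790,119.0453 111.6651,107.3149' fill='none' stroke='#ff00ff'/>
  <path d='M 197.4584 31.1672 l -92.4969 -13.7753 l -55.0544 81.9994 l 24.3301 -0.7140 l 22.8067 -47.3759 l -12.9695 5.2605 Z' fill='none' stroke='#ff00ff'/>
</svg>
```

G21
G90
G00 X21.7451 Y40.4389
M3 S209
G1 X18.5739 Y57.8621 F4722
G1 X14.7032 Y86.0647
G1 X15.4397 Y105.3561
M5
G00 X98.4130 Y112.9021
M3 S209
G1 X102.3688 Y94.0423 F4722
G1 X95.2008 Y68.4322
G1 X76.9090 Y36.0720
M5
G00 X99.8793 Y36.1284
M3 S209
G1 X77.2184 Y48.6292 F4722
G1 X59.0477 Y49.5879
G1 X45.3672 Y39.0043
M5
G00 X118.7381 Y38.7309
M3 S209
G1 X136.3233 Y37.0077 F4722
G1 X140.1185 Y19.7507
G1 X124.8790 Y10.8084
G1 X111.6651 Y22.5388
G1 X118.7381 Y38.7309
M5
G00 X197.4584 Y98.6865
M3 S209
G1 X104.9615 Y112.4618 F4722
G1 X49.9071 Y30.4624
G1 X74.2372 Y31.1764
G1 X97.0439 Y78.5523
G1 X84.0744 Y73.2918
G1 X197.4584 Y98.6865
M5
G00 X0.0000 Y0.0000

viewBox `0 0 226.3918 129.8537` with mm width/height → 1 unit = 1 mm. Flip: y_m = 129.8537 − y_svg.

**Shape 1** — `<path>` cubic bezier, stroke `#ff00ff` → engrave (S209, F4722). Control points (SVG): P0=(21.7451,89.4148), P1=(20.6925,83.9450), P2=(10.6307,32.7697), P3=(15.4397,24.4976); sampled at t=k/3. Machine vertices: (21.7451,40.4389) → (18.5739,57.8621) → (14.7032,86.0647) → (15.4397,105.3561). Open path.

**Shape 2** — `<path>` quadratic bezier, stroke `#ff00ff` → engrave (S209, F4722). Control points (SVG): P0=(98.4130,16.9516), P1=(112.6895,40.1787), P2=(76.9090,93.7817); sampled at t=k/3. Machine vertices: (98.4130,112.9021) → (102.3688,94.0423) → (95.2008,68.4322) → (76.9090,36.0720). Open path.

**Shape 3** — `<path>` quadratic bezier, stroke `#ff00ff` → engrave (S209, F4722). Control points (SVG): P0=(99.8793,93.7253), P1=(62.5203,66.3174), P2=(45.3672,90.8494); sampled at t=k/3. Machine vertices: (99.8793,36.1284) → (77.2184,48.6292) → (59.0477,49.5879) → (45.3672,39.0043). Open path.

**Shape 4** — `<polygon>` regular polygon, stroke `#ff00ff` → engrave (S209, F4722). Machine vertices: (118.7381,38.7309) → (136.3233,37.0077) → (140.1185,19.7507) → (124.8790,10.8084) → (111.6651,22.5388) → (118.7381,38.7309). Closed: final G1 returns to the first vertex.

**Shape 5** — `<path>` closed polygon, stroke `#ff00ff` → engrave (S209, F4722). Machine vertices: (197.4584,98.6865) → (104.9615,112.4618) → (49.9071,30.4624) → (74.2372,31.1764) → (97.0439,78.5523) → (84.0744,73.2918) → (197.4584,98.6865). Closed: final G1 returns to the first vertex.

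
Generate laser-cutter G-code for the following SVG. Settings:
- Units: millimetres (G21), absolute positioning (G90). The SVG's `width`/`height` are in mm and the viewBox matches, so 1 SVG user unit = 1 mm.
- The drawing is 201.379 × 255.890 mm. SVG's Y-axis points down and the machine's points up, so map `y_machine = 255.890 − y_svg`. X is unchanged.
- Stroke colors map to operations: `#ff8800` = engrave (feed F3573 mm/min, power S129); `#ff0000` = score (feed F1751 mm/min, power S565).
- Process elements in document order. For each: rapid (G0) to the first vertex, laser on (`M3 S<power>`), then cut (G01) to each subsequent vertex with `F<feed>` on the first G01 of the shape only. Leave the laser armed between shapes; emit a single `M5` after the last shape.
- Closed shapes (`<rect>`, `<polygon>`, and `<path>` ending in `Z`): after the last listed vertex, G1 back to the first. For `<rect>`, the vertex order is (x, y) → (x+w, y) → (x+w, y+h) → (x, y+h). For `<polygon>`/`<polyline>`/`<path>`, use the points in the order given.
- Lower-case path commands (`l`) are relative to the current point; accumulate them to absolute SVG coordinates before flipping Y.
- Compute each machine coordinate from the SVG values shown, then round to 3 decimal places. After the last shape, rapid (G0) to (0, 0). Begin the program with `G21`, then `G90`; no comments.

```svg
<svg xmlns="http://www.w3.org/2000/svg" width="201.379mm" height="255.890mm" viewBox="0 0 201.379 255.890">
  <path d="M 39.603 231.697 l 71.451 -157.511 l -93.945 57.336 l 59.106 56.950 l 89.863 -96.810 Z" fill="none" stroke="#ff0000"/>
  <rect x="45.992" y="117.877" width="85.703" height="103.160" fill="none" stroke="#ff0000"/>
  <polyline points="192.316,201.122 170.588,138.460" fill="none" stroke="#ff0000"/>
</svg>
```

G21
G90
G0 X39.603 Y24.193
M3 S565
G01 X111.054 Y181.704 F1751
G01 X17.109 Y124.368
G01 X76.215 Y67.418
G01 X166.078 Y164.228
G01 X39.603 Y24.193
G0 X45.992 Y138.013
M3 S565
G01 X131.695 Y138.013 F1751
G01 X131.695 Y34.853
G01 X45.992 Y34.853
G01 X45.992 Y138.013
G0 X192.316 Y54.768
M3 S565
G01 X170.588 Y117.430 F1751
M5
G0 X0.000 Y0.000

viewBox `0 0 201.379 255.890` with mm width/height → 1 unit = 1 mm. Flip: y_m = 255.890 − y_svg.

**Shape 1** — `<path>` closed polygon, stroke `#ff0000` → score (S565, F1751). Machine vertices: (39.603,24.193) → (111.054,181.704) → (17.109,124.368) → (76.215,67.418) → (166.078,164.228) → (39.603,24.193). Closed: final G1 returns to the first vertex.

**Shape 2** — `<rect>` rectangle, stroke `#ff0000` → score (S565, F1751). Machine vertices: (45.992,138.013) → (131.695,138.013) → (131.695,34.853) → (45.992,34.853) → (45.992,138.013). Closed: final G1 returns to the first vertex.

**Shape 3** — `<polyline>` line segment, stroke `#ff0000` → score (S565, F1751). Machine vertices: (192.316,54.768) → (170.588,117.430). Open path.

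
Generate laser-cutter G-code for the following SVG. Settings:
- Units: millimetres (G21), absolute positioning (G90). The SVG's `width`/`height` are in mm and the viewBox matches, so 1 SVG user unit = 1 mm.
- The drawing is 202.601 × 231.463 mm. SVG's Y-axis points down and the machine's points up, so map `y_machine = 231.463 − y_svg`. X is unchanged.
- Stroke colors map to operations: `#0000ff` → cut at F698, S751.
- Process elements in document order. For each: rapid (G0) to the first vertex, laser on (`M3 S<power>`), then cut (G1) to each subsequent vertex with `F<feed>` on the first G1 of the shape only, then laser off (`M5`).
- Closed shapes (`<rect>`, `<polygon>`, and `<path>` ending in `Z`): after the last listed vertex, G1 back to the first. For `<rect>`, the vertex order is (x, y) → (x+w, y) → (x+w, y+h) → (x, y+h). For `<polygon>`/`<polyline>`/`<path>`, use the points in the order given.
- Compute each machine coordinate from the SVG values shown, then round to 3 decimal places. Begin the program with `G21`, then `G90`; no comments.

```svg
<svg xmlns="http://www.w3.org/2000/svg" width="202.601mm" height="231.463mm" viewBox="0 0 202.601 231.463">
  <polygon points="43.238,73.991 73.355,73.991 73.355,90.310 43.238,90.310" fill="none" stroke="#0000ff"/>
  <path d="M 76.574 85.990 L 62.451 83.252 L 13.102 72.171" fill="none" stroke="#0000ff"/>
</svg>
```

G21
G90
G0 X43.238 Y157.472
M3 S751
G1 X73.355 Y157.472 F698
G1 X73.355 Y141.153
G1 X43.238 Y141.153
G1 X43.238 Y157.472
M5
G0 X76.574 Y145.473
M3 S751
G1 X62.451 Y148.211 F698
G1 X13.102 Y159.292
M5

viewBox `0 0 202.601 231.463` with mm width/height → 1 unit = 1 mm. Flip: y_m = 231.463 − y_svg.

**Shape 1** — `<polygon>` rectangle, stroke `#0000ff` → cut (S751, F698). Machine vertices: (43.238,157.472) → (73.355,157.472) → (73.355,141.153) → (43.238,141.153) → (43.238,157.472). Closed: final G1 returns to the first vertex.

**Shape 2** — `<path>` open polyline, stroke `#0000ff` → cut (S751, F698). Machine vertices: (76.574,145.473) → (62.451,148.211) → (13.102,159.292). Open path.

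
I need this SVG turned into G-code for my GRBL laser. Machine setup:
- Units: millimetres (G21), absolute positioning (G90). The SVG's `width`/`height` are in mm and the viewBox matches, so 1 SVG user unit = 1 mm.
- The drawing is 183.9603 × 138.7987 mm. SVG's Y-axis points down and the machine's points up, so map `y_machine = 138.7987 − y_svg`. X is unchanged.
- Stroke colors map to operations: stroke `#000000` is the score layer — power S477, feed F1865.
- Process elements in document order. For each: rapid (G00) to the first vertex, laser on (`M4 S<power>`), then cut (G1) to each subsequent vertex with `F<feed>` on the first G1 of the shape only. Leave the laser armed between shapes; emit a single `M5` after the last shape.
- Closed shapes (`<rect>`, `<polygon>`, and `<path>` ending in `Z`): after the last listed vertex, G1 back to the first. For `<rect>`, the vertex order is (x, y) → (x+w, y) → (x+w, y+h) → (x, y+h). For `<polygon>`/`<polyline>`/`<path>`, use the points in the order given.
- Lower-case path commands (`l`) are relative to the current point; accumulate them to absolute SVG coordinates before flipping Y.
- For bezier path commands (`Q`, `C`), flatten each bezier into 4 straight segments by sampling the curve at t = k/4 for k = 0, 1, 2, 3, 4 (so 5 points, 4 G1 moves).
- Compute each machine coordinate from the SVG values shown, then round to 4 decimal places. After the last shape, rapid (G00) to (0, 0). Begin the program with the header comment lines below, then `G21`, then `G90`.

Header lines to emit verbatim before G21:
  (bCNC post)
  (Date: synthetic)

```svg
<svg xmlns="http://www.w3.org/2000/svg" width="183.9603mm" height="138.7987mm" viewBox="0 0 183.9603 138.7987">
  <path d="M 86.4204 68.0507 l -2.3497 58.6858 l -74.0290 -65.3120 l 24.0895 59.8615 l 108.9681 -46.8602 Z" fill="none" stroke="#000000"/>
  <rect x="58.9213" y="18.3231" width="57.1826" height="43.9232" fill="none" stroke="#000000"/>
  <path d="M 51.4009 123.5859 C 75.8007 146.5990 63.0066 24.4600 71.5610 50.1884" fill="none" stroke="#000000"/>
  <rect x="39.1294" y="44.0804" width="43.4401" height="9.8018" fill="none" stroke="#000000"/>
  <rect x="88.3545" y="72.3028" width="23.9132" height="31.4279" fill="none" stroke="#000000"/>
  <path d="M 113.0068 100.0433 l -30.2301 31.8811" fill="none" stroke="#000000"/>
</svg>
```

Since the viewBox matches the mm dimensions, user units are millimetres directly. The only transform is the Y-flip y_m = 138.7987 − y_svg.

Shape 1 is a closed polygon drawn with `<path>`. Its stroke #000000 means score at S477, F1865. After flipping Y the toolpath is (86.4204,70.7480) → (84.0707,12.0622) → (10.0417,77.3742) → (34.1312,17.5127) → (143.0993,64.3729) → (86.4204,70.7480), returning to the start.

Shape 2 is a rectangle drawn with `<rect>`. Its stroke #000000 means score at S477, F1865. After flipping Y the toolpath is (58.9213,120.4756) → (116.1039,120.4756) → (116.1039,76.5524) → (58.9213,76.5524) → (58.9213,120.4756), returning to the start.

Shape 3 is a cubic bezier drawn with `<path>`. Its stroke #000000 means score at S477, F1865. After flipping Y the toolpath is (51.4009,15.2128) → (63.6416,20.5906) → (67.4230,52.9298) → (68.2333,84.7599) → (71.5610,88.6103).

Shape 4 is a rectangle drawn with `<rect>`. Its stroke #000000 means score at S477, F1865. After flipping Y the toolpath is (39.1294,94.7183) → (82.5695,94.7183) → (82.5695,84.9165) → (39.1294,84.9165) → (39.1294,94.7183), returning to the start.

Shape 5 is a rectangle drawn with `<rect>`. Its stroke #000000 means score at S477, F1865. After flipping Y the toolpath is (88.3545,66.4959) → (112.2677,66.4959) → (112.2677,35.0680) → (88.3545,35.0680) → (88.3545,66.4959), returning to the start.

Shape 6 is a line segment drawn with `<path>`. Its stroke #000000 means score at S477, F1865. After flipping Y the toolpath is (113.0068,38.7554) → (82.7767,6.8743).

(bCNC post)
(Date: synthetic)
G21
G90
G00 X86.4204 Y70.7480
M4 S477
G1 X84.0707 Y12.0622 F1865
G1 X10.0417 Y77.3742
G1 X34.1312 Y17.5127
G1 X143.0993 Y64.3729
G1 X86.4204 Y70.7480
G00 X58.9213 Y120.4756
M4 S477
G1 X116.1039 Y120.4756 F1865
G1 X116.1039 Y76.5524
G1 X58.9213 Y76.5524
G1 X58.9213 Y120.4756
G00 X51.4009 Y15.2128
M4 S477
G1 X63.6416 Y20.5906 F1865
G1 X67.4230 Y52.9298
G1 X68.2333 Y84.7599
G1 X71.5610 Y88.6103
G00 X39.1294 Y94.7183
M4 S477
G1 X82.5695 Y94.7183 F1865
G1 X82.5695 Y84.9165
G1 X39.1294 Y84.9165
G1 X39.1294 Y94.7183
G00 X88.3545 Y66.4959
M4 S477
G1 X112.2677 Y66.4959 F1865
G1 X112.2677 Y35.0680
G1 X88.3545 Y35.0680
G1 X88.3545 Y66.4959
G00 X113.0068 Y38.7554
M4 S477
G1 X82.7767 Y6.8743 F1865
M5
G00 X0.0000 Y0.0000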